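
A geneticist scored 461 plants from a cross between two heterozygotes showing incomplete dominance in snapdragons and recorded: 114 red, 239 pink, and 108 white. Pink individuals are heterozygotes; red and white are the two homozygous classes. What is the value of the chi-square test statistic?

0.783

With incomplete dominance, a heterozygote × heterozygote cross gives a 1:2:1 phenotypic ratio.
Total ratio parts = 4. Expected numbers out of 461:
  red: 461 × 1/4 = 115.25
  pink: 461 × 2/4 = 230.5
  white: 461 × 1/4 = 115.25
χ² = Σ (O − E)² / E
  red: (114 − 115.25)² / 115.25 = 0.0136
  pink: (239 − 230.5)² / 230.5 = 0.3134
  white: (108 − 115.25)² / 115.25 = 0.4561
χ² = 0.0136 + 0.3134 + 0.4561 = 0.7831 ≈ 0.783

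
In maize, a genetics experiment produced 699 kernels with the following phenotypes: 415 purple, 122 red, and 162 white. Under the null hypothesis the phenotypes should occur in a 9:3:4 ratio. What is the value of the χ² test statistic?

Total ratio parts = 16. Expected numbers out of 699:
  purple: 699 × 9/16 = 393.1875
  red: 699 × 3/16 = 131.0625
  white: 699 × 4/16 = 174.75
χ² = Σ (O − E)² / E
  purple: (415 − 393.1875)² / 393.1875 = 1.2101
  red: (122 − 131.0625)² / 131.0625 = 0.6266
  white: (162 − 174.75)² / 174.75 = 0.9303
χ² = 1.2101 + 0.6266 + 0.9303 = 2.767

2.767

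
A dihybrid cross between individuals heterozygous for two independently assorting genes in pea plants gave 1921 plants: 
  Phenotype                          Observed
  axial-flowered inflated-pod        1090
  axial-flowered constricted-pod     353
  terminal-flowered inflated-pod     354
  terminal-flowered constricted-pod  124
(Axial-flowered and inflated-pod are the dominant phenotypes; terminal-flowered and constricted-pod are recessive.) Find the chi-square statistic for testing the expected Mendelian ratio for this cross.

0.461

A dihybrid F₂ with independent assortment and complete dominance at both loci gives a 9:3:3:1 phenotypic ratio.
The 9:3:3:1 ratio has 16 parts, so with N = 1921 the expected counts are:
  axial-flowered inflated-pod: 1921 × 9/16 = 1080.5625
  axial-flowered constricted-pod: 1921 × 3/16 = 360.1875
  terminal-flowered inflated-pod: 1921 × 3/16 = 360.1875
  terminal-flowered constricted-pod: 1921 × 1/16 = 120.0625
χ² = Σ (O − E)² / E
  axial-flowered inflated-pod: (1090 − 1080.5625)² / 1080.5625 = 0.0824
  axial-flowered constricted-pod: (353 − 360.1875)² / 360.1875 = 0.1434
  terminal-flowered inflated-pod: (354 − 360.1875)² / 360.1875 = 0.1063
  terminal-flowered constricted-pod: (124 − 120.0625)² / 120.0625 = 0.1291
χ² = 0.0824 + 0.1434 + 0.1063 + 0.1291 = 0.4612 ≈ 0.461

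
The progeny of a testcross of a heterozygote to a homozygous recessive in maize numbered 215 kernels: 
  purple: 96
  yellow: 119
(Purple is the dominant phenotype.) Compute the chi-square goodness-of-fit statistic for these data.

A testcross of a heterozygote (Aa × aa) gives a 1:1 phenotypic ratio.
Expected counts for N = 215 under a 1:1 ratio (total parts = 2):
  purple: 215 × 1/2 = 107.5
  yellow: 215 × 1/2 = 107.5
χ² = Σ (O − E)² / E
  purple: (96 − 107.5)² / 107.5 = 1.2302
  yellow: (119 − 107.5)² / 107.5 = 1.2302
χ² = 1.2302 + 1.2302 = 2.4604 ≈ 2.460

2.460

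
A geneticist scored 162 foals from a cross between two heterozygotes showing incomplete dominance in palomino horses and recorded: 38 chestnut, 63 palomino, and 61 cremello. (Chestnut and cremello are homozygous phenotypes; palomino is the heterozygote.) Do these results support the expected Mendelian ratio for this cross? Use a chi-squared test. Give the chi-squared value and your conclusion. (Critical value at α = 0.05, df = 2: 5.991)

14.531; not consistent

With incomplete dominance, a heterozygote × heterozygote cross gives a 1:2:1 phenotypic ratio.
The 1:2:1 ratio has 4 parts, so with N = 162 the expected counts are:
  chestnut: 162 × 1/4 = 40.5
  palomino: 162 × 2/4 = 81
  cremello: 162 × 1/4 = 40.5
χ² = Σ (O − E)² / E
  chestnut: (38 − 40.5)² / 40.5 = 0.1543
  palomino: (63 − 81)² / 81 = 4.0000
  cremello: (61 − 40.5)² / 40.5 = 10.3765
χ² = 0.1543 + 4.0000 + 10.3765 = 14.5308 ≈ 14.531
Degrees of freedom = 3 − 1 = 2; critical value at α = 0.05 is 5.991.
Since 14.531 > 5.991, we reject the null hypothesis — the data do not fit the 1:2:1 ratio.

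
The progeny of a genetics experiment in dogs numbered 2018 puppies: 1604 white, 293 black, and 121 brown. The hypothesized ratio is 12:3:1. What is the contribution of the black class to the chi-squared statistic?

Under the 12:3:1 hypothesis (Σ ratio = 16, N = 2018):
  white: 2018 × 12/16 = 1513.5
  black: 2018 × 3/16 = 378.375
  brown: 2018 × 1/16 = 126.125
Contribution of black: (293 − 378.375)² / 378.375 = 19.2637

19.264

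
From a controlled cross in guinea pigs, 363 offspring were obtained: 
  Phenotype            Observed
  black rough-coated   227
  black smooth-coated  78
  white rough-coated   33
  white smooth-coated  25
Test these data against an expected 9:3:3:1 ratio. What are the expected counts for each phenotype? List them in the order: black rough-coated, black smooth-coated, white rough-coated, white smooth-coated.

Under the 9:3:3:1 hypothesis (Σ ratio = 16, N = 363):
  black rough-coated: 363 × 9/16 = 204.1875
  black smooth-coated: 363 × 3/16 = 68.0625
  white rough-coated: 363 × 3/16 = 68.0625
  white smooth-coated: 363 × 1/16 = 22.6875

204.1875, 68.0625, 68.0625, 22.6875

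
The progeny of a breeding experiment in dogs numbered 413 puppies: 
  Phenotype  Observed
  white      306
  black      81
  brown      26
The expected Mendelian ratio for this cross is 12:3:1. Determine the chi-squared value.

0.211

The 12:3:1 ratio has 16 parts, so with N = 413 the expected counts are:
  white: 413 × 12/16 = 309.75
  black: 413 × 3/16 = 77.4375
  brown: 413 × 1/16 = 25.8125
χ² = Σ (O − E)² / E
  white: (306 − 309.75)² / 309.75 = 0.0454
  black: (81 − 77.4375)² / 77.4375 = 0.1639
  brown: (26 − 25.8125)² / 25.8125 = 0.0014
χ² = 0.0454 + 0.1639 + 0.0014 = 0.2107 ≈ 0.211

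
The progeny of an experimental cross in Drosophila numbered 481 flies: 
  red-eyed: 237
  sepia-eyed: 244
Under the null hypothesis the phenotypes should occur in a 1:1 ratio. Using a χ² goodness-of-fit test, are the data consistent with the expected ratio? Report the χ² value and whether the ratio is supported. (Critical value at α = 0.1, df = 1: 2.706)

0.102; consistent

Total ratio parts = 2. Expected numbers out of 481:
  red-eyed: 481 × 1/2 = 240.5
  sepia-eyed: 481 × 1/2 = 240.5
χ² = Σ (O − E)² / E
  red-eyed: (237 − 240.5)² / 240.5 = 0.0509
  sepia-eyed: (244 − 240.5)² / 240.5 = 0.0509
χ² = 0.0509 + 0.0509 = 0.1018 ≈ 0.102
Degrees of freedom = 2 − 1 = 1; critical value at α = 0.1 is 2.706.
Since 0.102 < 2.706, we fail to reject the null hypothesis — the data are consistent with the 1:1 ratio.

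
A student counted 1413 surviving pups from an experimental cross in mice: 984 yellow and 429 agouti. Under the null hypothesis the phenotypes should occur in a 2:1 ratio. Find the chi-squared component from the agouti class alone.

3.745

Under the 2:1 hypothesis (Σ ratio = 3, N = 1413):
  yellow: 1413 × 2/3 = 942
  agouti: 1413 × 1/3 = 471
Contribution of agouti: (429 − 471)² / 471 = 3.7452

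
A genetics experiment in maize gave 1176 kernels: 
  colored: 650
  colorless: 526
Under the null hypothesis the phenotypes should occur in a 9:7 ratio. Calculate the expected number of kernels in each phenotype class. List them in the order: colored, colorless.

661.5, 514.5

Total ratio parts = 16. Expected numbers out of 1176:
  colored: 1176 × 9/16 = 661.5
  colorless: 1176 × 7/16 = 514.5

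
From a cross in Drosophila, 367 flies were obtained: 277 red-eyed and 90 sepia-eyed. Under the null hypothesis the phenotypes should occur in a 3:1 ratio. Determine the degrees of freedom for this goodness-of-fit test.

A goodness-of-fit test with 2 phenotype classes has df = 2 − 1 = 1.

1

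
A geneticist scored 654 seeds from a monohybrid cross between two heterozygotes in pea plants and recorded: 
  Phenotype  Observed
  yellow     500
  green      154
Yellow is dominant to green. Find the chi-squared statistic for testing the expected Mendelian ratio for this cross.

For a monohybrid cross between heterozygotes with complete dominance, the expected phenotypic ratio is 3:1.
Expected counts for N = 654 under a 3:1 ratio (total parts = 4):
  yellow: 654 × 3/4 = 490.5
  green: 654 × 1/4 = 163.5
χ² = Σ (O − E)² / E
  yellow: (500 − 490.5)² / 490.5 = 0.1840
  green: (154 − 163.5)² / 163.5 = 0.5520
χ² = 0.1840 + 0.5520 = 0.736

0.736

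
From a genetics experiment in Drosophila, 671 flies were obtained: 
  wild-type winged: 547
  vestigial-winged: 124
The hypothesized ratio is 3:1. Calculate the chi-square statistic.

Under the 3:1 hypothesis (Σ ratio = 4, N = 671):
  wild-type winged: 671 × 3/4 = 503.25
  vestigial-winged: 671 × 1/4 = 167.75
χ² = Σ (O − E)² / E
  wild-type winged: (547 − 503.25)² / 503.25 = 3.8034
  vestigial-winged: (124 − 167.75)² / 167.75 = 11.4102
χ² = 3.8034 + 11.4102 = 15.2136 ≈ 15.214

15.214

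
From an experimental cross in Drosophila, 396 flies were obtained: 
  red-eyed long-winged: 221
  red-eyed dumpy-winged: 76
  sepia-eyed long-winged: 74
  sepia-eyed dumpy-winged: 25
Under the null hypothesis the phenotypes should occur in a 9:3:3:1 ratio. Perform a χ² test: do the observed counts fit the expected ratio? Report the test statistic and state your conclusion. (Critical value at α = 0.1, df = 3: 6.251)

Total ratio parts = 16. Expected numbers out of 396:
  red-eyed long-winged: 396 × 9/16 = 222.75
  red-eyed dumpy-winged: 396 × 3/16 = 74.25
  sepia-eyed long-winged: 396 × 3/16 = 74.25
  sepia-eyed dumpy-winged: 396 × 1/16 = 24.75
χ² = Σ (O − E)² / E
  red-eyed long-winged: (221 − 222.75)² / 222.75 = 0.0137
  red-eyed dumpy-winged: (76 − 74.25)² / 74.25 = 0.0412
  sepia-eyed long-winged: (74 − 74.25)² / 74.25 = 0.0008
  sepia-eyed dumpy-winged: (25 − 24.75)² / 24.75 = 0.0025
χ² = 0.0137 + 0.0412 + 0.0008 + 0.0025 = 0.0582 ≈ 0.058
Degrees of freedom = 4 − 1 = 3; critical value at α = 0.1 is 6.251.
Since 0.058 < 6.251, we fail to reject the null hypothesis — the data are consistent with the 9:3:3:1 ratio.

0.058; consistent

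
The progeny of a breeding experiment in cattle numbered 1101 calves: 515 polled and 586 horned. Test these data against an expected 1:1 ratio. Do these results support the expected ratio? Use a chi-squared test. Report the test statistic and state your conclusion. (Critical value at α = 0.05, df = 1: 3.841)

Total ratio parts = 2. Expected numbers out of 1101:
  polled: 1101 × 1/2 = 550.5
  horned: 1101 × 1/2 = 550.5
χ² = Σ (O − E)² / E
  polled: (515 − 550.5)² / 550.5 = 2.2893
  horned: (586 − 550.5)² / 550.5 = 2.2893
χ² = 2.2893 + 2.2893 = 4.5786 ≈ 4.579
Degrees of freedom = 2 − 1 = 1; critical value at α = 0.05 is 3.841.
Since 4.579 > 3.841, we reject the null hypothesis — the data do not fit the 1:1 ratio.

4.579; not consistent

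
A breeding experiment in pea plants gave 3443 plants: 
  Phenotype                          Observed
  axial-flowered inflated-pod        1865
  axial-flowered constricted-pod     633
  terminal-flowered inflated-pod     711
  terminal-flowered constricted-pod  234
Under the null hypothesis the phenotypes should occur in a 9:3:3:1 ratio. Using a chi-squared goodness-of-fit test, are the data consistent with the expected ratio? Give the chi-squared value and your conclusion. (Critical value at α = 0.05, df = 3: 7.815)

Total ratio parts = 16. Expected numbers out of 3443:
  axial-flowered inflated-pod: 3443 × 9/16 = 1936.6875
  axial-flowered constricted-pod: 3443 × 3/16 = 645.5625
  terminal-flowered inflated-pod: 3443 × 3/16 = 645.5625
  terminal-flowered constricted-pod: 3443 × 1/16 = 215.1875
χ² = Σ (O − E)² / E
  axial-flowered inflated-pod: (1865 − 1936.6875)² / 1936.6875 = 2.6536
  axial-flowered constricted-pod: (633 − 645.5625)² / 645.5625 = 0.2445
  terminal-flowered inflated-pod: (711 − 645.5625)² / 645.5625 = 6.6331
  terminal-flowered constricted-pod: (234 − 215.1875)² / 215.1875 = 1.6447
χ² = 2.6536 + 0.2445 + 6.6331 + 1.6447 = 11.1759 ≈ 11.176
Degrees of freedom = 4 − 1 = 3; critical value at α = 0.05 is 7.815.
Since 11.176 > 7.815, we reject the null hypothesis — the data do not fit the 9:3:3:1 ratio.

11.176; not consistent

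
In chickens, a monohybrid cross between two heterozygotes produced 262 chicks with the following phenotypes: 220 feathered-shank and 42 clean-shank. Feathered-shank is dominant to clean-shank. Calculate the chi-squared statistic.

11.242

For a monohybrid cross between heterozygotes with complete dominance, the expected phenotypic ratio is 3:1.
Under the 3:1 hypothesis (Σ ratio = 4, N = 262):
  feathered-shank: 262 × 3/4 = 196.5
  clean-shank: 262 × 1/4 = 65.5
χ² = Σ (O − E)² / E
  feathered-shank: (220 − 196.5)² / 196.5 = 2.8104
  clean-shank: (42 − 65.5)² / 65.5 = 8.4313
χ² = 2.8104 + 8.4313 = 11.2417 ≈ 11.242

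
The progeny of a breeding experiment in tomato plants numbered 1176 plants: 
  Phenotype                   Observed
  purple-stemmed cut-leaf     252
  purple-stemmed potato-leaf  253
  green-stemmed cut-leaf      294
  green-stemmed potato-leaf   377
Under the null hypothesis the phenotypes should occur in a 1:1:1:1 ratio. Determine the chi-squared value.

The 1:1:1:1 ratio has 4 parts, so with N = 1176 the expected counts are:
  purple-stemmed cut-leaf: 1176 × 1/4 = 294
  purple-stemmed potato-leaf: 1176 × 1/4 = 294
  green-stemmed cut-leaf: 1176 × 1/4 = 294
  green-stemmed potato-leaf: 1176 × 1/4 = 294
χ² = Σ (O − E)² / E
  purple-stemmed cut-leaf: (252 − 294)² / 294 = 6.0000
  purple-stemmed potato-leaf: (253 − 294)² / 294 = 5.7177
  green-stemmed cut-leaf: (294 − 294)² / 294 = 0.0000
  green-stemmed potato-leaf: (377 − 294)² / 294 = 23.4320
χ² = 6.0000 + 5.7177 + 0.0000 + 23.4320 = 35.1497 ≈ 35.150

35.150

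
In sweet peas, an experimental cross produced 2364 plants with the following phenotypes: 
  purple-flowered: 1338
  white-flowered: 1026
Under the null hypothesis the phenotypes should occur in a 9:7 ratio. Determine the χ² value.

0.117

Expected counts for N = 2364 under a 9:7 ratio (total parts = 16):
  purple-flowered: 2364 × 9/16 = 1329.75
  white-flowered: 2364 × 7/16 = 1034.25
χ² = Σ (O − E)² / E
  purple-flowered: (1338 − 1329.75)² / 1329.75 = 0.0512
  white-flowered: (1026 − 1034.25)² / 1034.25 = 0.0658
χ² = 0.0512 + 0.0658 = 0.117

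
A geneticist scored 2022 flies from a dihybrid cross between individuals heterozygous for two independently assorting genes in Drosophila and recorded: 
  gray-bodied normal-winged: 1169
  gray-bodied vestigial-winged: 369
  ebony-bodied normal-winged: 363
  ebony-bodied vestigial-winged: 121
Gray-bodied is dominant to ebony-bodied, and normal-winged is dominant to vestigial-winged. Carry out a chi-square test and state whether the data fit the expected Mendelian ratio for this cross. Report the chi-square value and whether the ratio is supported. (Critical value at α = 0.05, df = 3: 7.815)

2.064; consistent

A dihybrid F₂ with independent assortment and complete dominance at both loci gives a 9:3:3:1 phenotypic ratio.
Expected counts for N = 2022 under a 9:3:3:1 ratio (total parts = 16):
  gray-bodied normal-winged: 2022 × 9/16 = 1137.375
  gray-bodied vestigial-winged: 2022 × 3/16 = 379.125
  ebony-bodied normal-winged: 2022 × 3/16 = 379.125
  ebony-bodied vestigial-winged: 2022 × 1/16 = 126.375
χ² = Σ (O − E)² / E
  gray-bodied normal-winged: (1169 − 1137.375)² / 1137.375 = 0.8793
  gray-bodied vestigial-winged: (369 − 379.125)² / 379.125 = 0.2704
  ebony-bodied normal-winged: (363 − 379.125)² / 379.125 = 0.6858
  ebony-bodied vestigial-winged: (121 − 126.375)² / 126.375 = 0.2286
χ² = 0.8793 + 0.2704 + 0.6858 + 0.2286 = 2.0641 ≈ 2.064
Degrees of freedom = 4 − 1 = 3; critical value at α = 0.05 is 7.815.
Since 2.064 < 7.815, we fail to reject the null hypothesis — the data are consistent with the 9:3:3:1 ratio.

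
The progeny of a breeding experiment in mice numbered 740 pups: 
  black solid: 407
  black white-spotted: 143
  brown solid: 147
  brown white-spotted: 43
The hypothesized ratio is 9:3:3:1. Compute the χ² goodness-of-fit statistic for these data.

1.055

Expected counts for N = 740 under a 9:3:3:1 ratio (total parts = 16):
  black solid: 740 × 9/16 = 416.25
  black white-spotted: 740 × 3/16 = 138.75
  brown solid: 740 × 3/16 = 138.75
  brown white-spotted: 740 × 1/16 = 46.25
χ² = Σ (O − E)² / E
  black solid: (407 − 416.25)² / 416.25 = 0.2056
  black white-spotted: (143 − 138.75)² / 138.75 = 0.1302
  brown solid: (147 − 138.75)² / 138.75 = 0.4905
  brown white-spotted: (43 − 46.25)² / 46.25 = 0.2284
χ² = 0.2056 + 0.1302 + 0.4905 + 0.2284 = 1.0547 ≈ 1.055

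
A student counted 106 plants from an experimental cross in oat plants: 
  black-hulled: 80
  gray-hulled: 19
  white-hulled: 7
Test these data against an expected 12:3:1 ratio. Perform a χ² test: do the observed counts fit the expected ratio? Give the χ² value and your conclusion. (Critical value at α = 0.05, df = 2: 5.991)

0.063; consistent

Total ratio parts = 16. Expected numbers out of 106:
  black-hulled: 106 × 12/16 = 79.5
  gray-hulled: 106 × 3/16 = 19.875
  white-hulled: 106 × 1/16 = 6.625
χ² = Σ (O − E)² / E
  black-hulled: (80 − 79.5)² / 79.5 = 0.0031
  gray-hulled: (19 − 19.875)² / 19.875 = 0.0385
  white-hulled: (7 − 6.625)² / 6.625 = 0.0212
χ² = 0.0031 + 0.0385 + 0.0212 = 0.0628 ≈ 0.063
Degrees of freedom = 3 − 1 = 2; critical value at α = 0.05 is 5.991.
Since 0.063 < 5.991, we fail to reject the null hypothesis — the data are consistent with the 12:3:1 ratio.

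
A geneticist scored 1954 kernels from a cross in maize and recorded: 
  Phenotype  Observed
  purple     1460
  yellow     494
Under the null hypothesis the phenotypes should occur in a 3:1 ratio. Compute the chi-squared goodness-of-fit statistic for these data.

0.083

Expected counts for N = 1954 under a 3:1 ratio (total parts = 4):
  purple: 1954 × 3/4 = 1465.5
  yellow: 1954 × 1/4 = 488.5
χ² = Σ (O − E)² / E
  purple: (1460 − 1465.5)² / 1465.5 = 0.0206
  yellow: (494 − 488.5)² / 488.5 = 0.0619
χ² = 0.0206 + 0.0619 = 0.0825 ≈ 0.083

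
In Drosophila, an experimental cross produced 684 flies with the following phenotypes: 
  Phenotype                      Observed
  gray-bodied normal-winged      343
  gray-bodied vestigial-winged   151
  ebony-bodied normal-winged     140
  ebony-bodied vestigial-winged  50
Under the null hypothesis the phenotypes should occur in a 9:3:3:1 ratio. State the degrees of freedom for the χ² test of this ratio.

A goodness-of-fit test with 4 phenotype classes has df = 4 − 1 = 3.

3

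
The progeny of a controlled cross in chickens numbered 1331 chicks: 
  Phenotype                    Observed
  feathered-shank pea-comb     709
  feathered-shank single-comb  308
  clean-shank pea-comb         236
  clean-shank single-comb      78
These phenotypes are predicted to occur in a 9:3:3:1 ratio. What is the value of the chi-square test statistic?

16.848

Expected counts for N = 1331 under a 9:3:3:1 ratio (total parts = 16):
  feathered-shank pea-comb: 1331 × 9/16 = 748.6875
  feathered-shank single-comb: 1331 × 3/16 = 249.5625
  clean-shank pea-comb: 1331 × 3/16 = 249.5625
  clean-shank single-comb: 1331 × 1/16 = 83.1875
χ² = Σ (O − E)² / E
  feathered-shank pea-comb: (709 − 748.6875)² / 748.6875 = 2.1038
  feathered-shank single-comb: (308 − 249.5625)² / 249.5625 = 13.6837
  clean-shank pea-comb: (236 − 249.5625)² / 249.5625 = 0.7371
  clean-shank single-comb: (78 − 83.1875)² / 83.1875 = 0.3235
χ² = 2.1038 + 13.6837 + 0.7371 + 0.3235 = 16.8481 ≈ 16.848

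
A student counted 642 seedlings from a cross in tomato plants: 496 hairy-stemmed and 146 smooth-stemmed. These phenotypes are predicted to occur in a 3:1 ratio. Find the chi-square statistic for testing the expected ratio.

1.747

Total ratio parts = 4. Expected numbers out of 642:
  hairy-stemmed: 642 × 3/4 = 481.5
  smooth-stemmed: 642 × 1/4 = 160.5
χ² = Σ (O − E)² / E
  hairy-stemmed: (496 − 481.5)² / 481.5 = 0.4367
  smooth-stemmed: (146 − 160.5)² / 160.5 = 1.3100
χ² = 0.4367 + 1.3100 = 1.7467 ≈ 1.747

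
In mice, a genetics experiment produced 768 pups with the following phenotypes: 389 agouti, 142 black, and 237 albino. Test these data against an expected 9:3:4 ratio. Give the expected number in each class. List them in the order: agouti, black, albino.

Expected counts for N = 768 under a 9:3:4 ratio (total parts = 16):
  agouti: 768 × 9/16 = 432
  black: 768 × 3/16 = 144
  albino: 768 × 4/16 = 192

432, 144, 192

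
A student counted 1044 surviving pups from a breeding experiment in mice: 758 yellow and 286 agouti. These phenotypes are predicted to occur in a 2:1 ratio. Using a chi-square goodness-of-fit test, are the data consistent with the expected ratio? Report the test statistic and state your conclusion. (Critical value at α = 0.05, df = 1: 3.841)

The 2:1 ratio has 3 parts, so with N = 1044 the expected counts are:
  yellow: 1044 × 2/3 = 696
  agouti: 1044 × 1/3 = 348
χ² = Σ (O − E)² / E
  yellow: (758 − 696)² / 696 = 5.5230
  agouti: (286 − 348)² / 348 = 11.0460
χ² = 5.5230 + 11.0460 = 16.569
Degrees of freedom = 2 − 1 = 1; critical value at α = 0.05 is 3.841.
Since 16.569 > 3.841, we reject the null hypothesis — the data do not fit the 2:1 ratio.

16.569; not consistent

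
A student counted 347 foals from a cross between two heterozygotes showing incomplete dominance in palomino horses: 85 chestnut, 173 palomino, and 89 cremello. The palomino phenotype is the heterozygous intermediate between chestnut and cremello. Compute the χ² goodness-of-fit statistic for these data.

0.095

With incomplete dominance, a heterozygote × heterozygote cross gives a 1:2:1 phenotypic ratio.
Under the 1:2:1 hypothesis (Σ ratio = 4, N = 347):
  chestnut: 347 × 1/4 = 86.75
  palomino: 347 × 2/4 = 173.5
  cremello: 347 × 1/4 = 86.75
χ² = Σ (O − E)² / E
  chestnut: (85 − 86.75)² / 86.75 = 0.0353
  palomino: (173 − 173.5)² / 173.5 = 0.0014
  cremello: (89 − 86.75)² / 86.75 = 0.0584
χ² = 0.0353 + 0.0014 + 0.0584 = 0.0951 ≈ 0.095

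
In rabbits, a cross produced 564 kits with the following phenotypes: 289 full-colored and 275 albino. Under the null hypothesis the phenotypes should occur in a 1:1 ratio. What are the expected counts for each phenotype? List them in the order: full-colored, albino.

Total ratio parts = 2. Expected numbers out of 564:
  full-colored: 564 × 1/2 = 282
  albino: 564 × 1/2 = 282

282, 282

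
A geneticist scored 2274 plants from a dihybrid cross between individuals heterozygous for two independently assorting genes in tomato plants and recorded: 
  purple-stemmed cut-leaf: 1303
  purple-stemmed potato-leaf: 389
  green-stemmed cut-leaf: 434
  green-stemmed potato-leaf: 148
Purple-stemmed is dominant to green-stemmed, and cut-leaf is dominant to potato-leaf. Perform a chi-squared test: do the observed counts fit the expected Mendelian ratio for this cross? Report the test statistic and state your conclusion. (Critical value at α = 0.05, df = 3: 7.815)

A dihybrid F₂ with independent assortment and complete dominance at both loci gives a 9:3:3:1 phenotypic ratio.
Under the 9:3:3:1 hypothesis (Σ ratio = 16, N = 2274):
  purple-stemmed cut-leaf: 2274 × 9/16 = 1279.125
  purple-stemmed potato-leaf: 2274 × 3/16 = 426.375
  green-stemmed cut-leaf: 2274 × 3/16 = 426.375
  green-stemmed potato-leaf: 2274 × 1/16 = 142.125
χ² = Σ (O − E)² / E
  purple-stemmed cut-leaf: (1303 − 1279.125)² / 1279.125 = 0.4456
  purple-stemmed potato-leaf: (389 − 426.375)² / 426.375 = 3.2762
  green-stemmed cut-leaf: (434 − 426.375)² / 426.375 = 0.1364
  green-stemmed potato-leaf: (148 − 142.125)² / 142.125 = 0.2429
χ² = 0.4456 + 3.2762 + 0.1364 + 0.2429 = 4.1011 ≈ 4.101
Degrees of freedom = 4 − 1 = 3; critical value at α = 0.05 is 7.815.
Since 4.101 < 7.815, we fail to reject the null hypothesis — the data are consistent with the 9:3:3:1 ratio.

4.101; consistent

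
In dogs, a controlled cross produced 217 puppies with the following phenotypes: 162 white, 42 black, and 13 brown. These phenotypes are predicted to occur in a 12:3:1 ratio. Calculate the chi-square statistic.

Under the 12:3:1 hypothesis (Σ ratio = 16, N = 217):
  white: 217 × 12/16 = 162.75
  black: 217 × 3/16 = 40.6875
  brown: 217 × 1/16 = 13.5625
χ² = Σ (O − E)² / E
  white: (162 − 162.75)² / 162.75 = 0.0035
  black: (42 − 40.6875)² / 40.6875 = 0.0423
  brown: (13 − 13.5625)² / 13.5625 = 0.0233
χ² = 0.0035 + 0.0423 + 0.0233 = 0.0691 ≈ 0.069

0.069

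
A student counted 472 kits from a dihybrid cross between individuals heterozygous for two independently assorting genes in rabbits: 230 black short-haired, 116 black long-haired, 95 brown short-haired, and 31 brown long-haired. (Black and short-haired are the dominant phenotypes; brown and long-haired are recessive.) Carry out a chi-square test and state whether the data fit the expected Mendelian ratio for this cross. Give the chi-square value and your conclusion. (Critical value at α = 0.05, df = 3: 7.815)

13.846; not consistent

A dihybrid F₂ with independent assortment and complete dominance at both loci gives a 9:3:3:1 phenotypic ratio.
Under the 9:3:3:1 hypothesis (Σ ratio = 16, N = 472):
  black short-haired: 472 × 9/16 = 265.5
  black long-haired: 472 × 3/16 = 88.5
  brown short-haired: 472 × 3/16 = 88.5
  brown long-haired: 472 × 1/16 = 29.5
χ² = Σ (O − E)² / E
  black short-haired: (230 − 265.5)² / 265.5 = 4.7467
  black long-haired: (116 − 88.5)² / 88.5 = 8.5452
  brown short-haired: (95 − 88.5)² / 88.5 = 0.4774
  brown long-haired: (31 − 29.5)² / 29.5 = 0.0763
χ² = 4.7467 + 8.5452 + 0.4774 + 0.0763 = 13.8456 ≈ 13.846
Degrees of freedom = 4 − 1 = 3; critical value at α = 0.05 is 7.815.
Since 13.846 > 7.815, we reject the null hypothesis — the data do not fit the 9:3:3:1 ratio.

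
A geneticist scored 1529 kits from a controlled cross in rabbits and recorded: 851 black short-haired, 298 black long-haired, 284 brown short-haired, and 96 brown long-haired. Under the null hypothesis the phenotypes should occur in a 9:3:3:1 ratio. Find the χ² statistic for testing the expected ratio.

0.569

Expected counts for N = 1529 under a 9:3:3:1 ratio (total parts = 16):
  black short-haired: 1529 × 9/16 = 860.0625
  black long-haired: 1529 × 3/16 = 286.6875
  brown short-haired: 1529 × 3/16 = 286.6875
  brown long-haired: 1529 × 1/16 = 95.5625
χ² = Σ (O − E)² / E
  black short-haired: (851 − 860.0625)² / 860.0625 = 0.0955
  black long-haired: (298 − 286.6875)² / 286.6875 = 0.4464
  brown short-haired: (284 − 286.6875)² / 286.6875 = 0.0252
  brown long-haired: (96 − 95.5625)² / 95.5625 = 0.0020
χ² = 0.0955 + 0.4464 + 0.0252 + 0.0020 = 0.5691 ≈ 0.569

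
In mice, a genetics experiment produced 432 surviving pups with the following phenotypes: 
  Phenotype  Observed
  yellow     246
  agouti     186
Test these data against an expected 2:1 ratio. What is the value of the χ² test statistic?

Under the 2:1 hypothesis (Σ ratio = 3, N = 432):
  yellow: 432 × 2/3 = 288
  agouti: 432 × 1/3 = 144
χ² = Σ (O − E)² / E
  yellow: (246 − 288)² / 288 = 6.1250
  agouti: (186 − 144)² / 144 = 12.2500
χ² = 6.1250 + 12.2500 = 18.375

18.375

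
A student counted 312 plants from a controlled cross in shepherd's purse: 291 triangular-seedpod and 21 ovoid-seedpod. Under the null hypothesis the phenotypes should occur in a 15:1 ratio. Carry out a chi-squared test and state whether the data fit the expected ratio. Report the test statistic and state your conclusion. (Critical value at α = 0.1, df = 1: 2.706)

Under the 15:1 hypothesis (Σ ratio = 16, N = 312):
  triangular-seedpod: 312 × 15/16 = 292.5
  ovoid-seedpod: 312 × 1/16 = 19.5
χ² = Σ (O − E)² / E
  triangular-seedpod: (291 − 292.5)² / 292.5 = 0.0077
  ovoid-seedpod: (21 − 19.5)² / 19.5 = 0.1154
χ² = 0.0077 + 0.1154 = 0.1231 ≈ 0.123
Degrees of freedom = 2 − 1 = 1; critical value at α = 0.1 is 2.706.
Since 0.123 < 2.706, we fail to reject the null hypothesis — the data are consistent with the 15:1 ratio.

0.123; consistent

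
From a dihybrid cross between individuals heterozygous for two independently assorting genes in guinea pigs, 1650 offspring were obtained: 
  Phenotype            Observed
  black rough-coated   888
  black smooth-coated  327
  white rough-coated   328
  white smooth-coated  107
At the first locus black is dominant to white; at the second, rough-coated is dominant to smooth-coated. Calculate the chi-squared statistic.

A dihybrid F₂ with independent assortment and complete dominance at both loci gives a 9:3:3:1 phenotypic ratio.
Under the 9:3:3:1 hypothesis (Σ ratio = 16, N = 1650):
  black rough-coated: 1650 × 9/16 = 928.125
  black smooth-coated: 1650 × 3/16 = 309.375
  white rough-coated: 1650 × 3/16 = 309.375
  white smooth-coated: 1650 × 1/16 = 103.125
χ² = Σ (O − E)² / E
  black rough-coated: (888 − 928.125)² / 928.125 = 1.7347
  black smooth-coated: (327 − 309.375)² / 309.375 = 1.0041
  white rough-coated: (328 − 309.375)² / 309.375 = 1.1213
  white smooth-coated: (107 − 103.125)² / 103.125 = 0.1456
χ² = 1.7347 + 1.0041 + 1.1213 + 0.1456 = 4.0057 ≈ 4.006

4.006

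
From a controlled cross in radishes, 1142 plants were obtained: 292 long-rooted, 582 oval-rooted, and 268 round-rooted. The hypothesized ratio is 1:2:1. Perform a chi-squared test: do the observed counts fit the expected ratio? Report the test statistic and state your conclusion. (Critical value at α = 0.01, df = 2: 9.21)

Expected counts for N = 1142 under a 1:2:1 ratio (total parts = 4):
  long-rooted: 1142 × 1/4 = 285.5
  oval-rooted: 1142 × 2/4 = 571
  round-rooted: 1142 × 1/4 = 285.5
χ² = Σ (O − E)² / E
  long-rooted: (292 − 285.5)² / 285.5 = 0.1480
  oval-rooted: (582 − 571)² / 571 = 0.2119
  round-rooted: (268 − 285.5)² / 285.5 = 1.0727
χ² = 0.1480 + 0.2119 + 1.0727 = 1.4326 ≈ 1.433
Degrees of freedom = 3 − 1 = 2; critical value at α = 0.01 is 9.21.
Since 1.433 < 9.21, we fail to reject the null hypothesis — the data are consistent with the 1:2:1 ratio.

1.433; consistent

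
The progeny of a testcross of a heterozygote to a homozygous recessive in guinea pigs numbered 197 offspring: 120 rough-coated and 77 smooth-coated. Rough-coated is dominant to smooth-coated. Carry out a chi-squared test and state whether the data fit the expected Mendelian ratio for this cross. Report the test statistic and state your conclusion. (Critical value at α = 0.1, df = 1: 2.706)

A testcross of a heterozygote (Aa × aa) gives a 1:1 phenotypic ratio.
The 1:1 ratio has 2 parts, so with N = 197 the expected counts are:
  rough-coated: 197 × 1/2 = 98.5
  smooth-coated: 197 × 1/2 = 98.5
χ² = Σ (O − E)² / E
  rough-coated: (120 − 98.5)² / 98.5 = 4.6929
  smooth-coated: (77 − 98.5)² / 98.5 = 4.6929
χ² = 4.6929 + 4.6929 = 9.3858 ≈ 9.386
Degrees of freedom = 2 − 1 = 1; critical value at α = 0.1 is 2.706.
Since 9.386 > 2.706, we reject the null hypothesis — the data do not fit the 1:1 ratio.

9.386; not consistent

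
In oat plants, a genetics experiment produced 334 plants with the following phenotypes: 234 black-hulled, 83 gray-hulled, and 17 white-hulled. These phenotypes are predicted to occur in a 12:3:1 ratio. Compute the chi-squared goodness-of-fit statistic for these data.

8.435

The 12:3:1 ratio has 16 parts, so with N = 334 the expected counts are:
  black-hulled: 334 × 12/16 = 250.5
  gray-hulled: 334 × 3/16 = 62.625
  white-hulled: 334 × 1/16 = 20.875
χ² = Σ (O − E)² / E
  black-hulled: (234 − 250.5)² / 250.5 = 1.0868
  gray-hulled: (83 − 62.625)² / 62.625 = 6.6290
  white-hulled: (17 − 20.875)² / 20.875 = 0.7193
χ² = 1.0868 + 6.6290 + 0.7193 = 8.4351 ≈ 8.435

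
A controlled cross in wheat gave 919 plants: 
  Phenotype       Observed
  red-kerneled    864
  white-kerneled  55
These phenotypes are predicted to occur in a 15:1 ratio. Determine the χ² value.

0.110

Under the 15:1 hypothesis (Σ ratio = 16, N = 919):
  red-kerneled: 919 × 15/16 = 861.5625
  white-kerneled: 919 × 1/16 = 57.4375
χ² = Σ (O − E)² / E
  red-kerneled: (864 − 861.5625)² / 861.5625 = 0.0069
  white-kerneled: (55 − 57.4375)² / 57.4375 = 0.1034
χ² = 0.0069 + 0.1034 = 0.1103 ≈ 0.110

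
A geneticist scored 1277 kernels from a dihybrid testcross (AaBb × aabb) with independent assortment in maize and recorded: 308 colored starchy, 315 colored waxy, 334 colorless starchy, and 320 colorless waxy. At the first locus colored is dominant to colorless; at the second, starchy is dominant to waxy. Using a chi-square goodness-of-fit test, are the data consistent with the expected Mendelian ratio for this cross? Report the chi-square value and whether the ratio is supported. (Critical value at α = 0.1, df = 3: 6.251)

1.136; consistent

A dihybrid testcross with independent assortment gives a 1:1:1:1 ratio.
The 1:1:1:1 ratio has 4 parts, so with N = 1277 the expected counts are:
  colored starchy: 1277 × 1/4 = 319.25
  colored waxy: 1277 × 1/4 = 319.25
  colorless starchy: 1277 × 1/4 = 319.25
  colorless waxy: 1277 × 1/4 = 319.25
χ² = Σ (O − E)² / E
  colored starchy: (308 − 319.25)² / 319.25 = 0.3964
  colored waxy: (315 − 319.25)² / 319.25 = 0.0566
  colorless starchy: (334 − 319.25)² / 319.25 = 0.6815
  colorless waxy: (320 − 319.25)² / 319.25 = 0.0018
χ² = 0.3964 + 0.0566 + 0.6815 + 0.0018 = 1.1363 ≈ 1.136
Degrees of freedom = 4 − 1 = 3; critical value at α = 0.1 is 6.251.
Since 1.136 < 6.251, we fail to reject the null hypothesis — the data are consistent with the 1:1:1:1 ratio.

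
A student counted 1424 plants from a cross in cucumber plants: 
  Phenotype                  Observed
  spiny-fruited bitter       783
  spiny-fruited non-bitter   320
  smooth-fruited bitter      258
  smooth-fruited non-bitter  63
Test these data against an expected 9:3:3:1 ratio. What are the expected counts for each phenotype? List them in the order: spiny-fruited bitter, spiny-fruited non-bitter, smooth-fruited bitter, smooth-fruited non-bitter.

801, 267, 267, 89

Expected counts for N = 1424 under a 9:3:3:1 ratio (total parts = 16):
  spiny-fruited bitter: 1424 × 9/16 = 801
  spiny-fruited non-bitter: 1424 × 3/16 = 267
  smooth-fruited bitter: 1424 × 3/16 = 267
  smooth-fruited non-bitter: 1424 × 1/16 = 89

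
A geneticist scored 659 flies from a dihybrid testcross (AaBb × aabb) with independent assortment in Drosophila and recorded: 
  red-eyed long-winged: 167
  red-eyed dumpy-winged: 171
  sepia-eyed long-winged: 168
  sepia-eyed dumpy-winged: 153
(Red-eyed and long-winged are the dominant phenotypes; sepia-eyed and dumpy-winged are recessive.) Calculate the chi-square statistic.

A dihybrid testcross with independent assortment gives a 1:1:1:1 ratio.
The 1:1:1:1 ratio has 4 parts, so with N = 659 the expected counts are:
  red-eyed long-winged: 659 × 1/4 = 164.75
  red-eyed dumpy-winged: 659 × 1/4 = 164.75
  sepia-eyed long-winged: 659 × 1/4 = 164.75
  sepia-eyed dumpy-winged: 659 × 1/4 = 164.75
χ² = Σ (O − E)² / E
  red-eyed long-winged: (167 − 164.75)² / 164.75 = 0.0307
  red-eyed dumpy-winged: (171 − 164.75)² / 164.75 = 0.2371
  sepia-eyed long-winged: (168 − 164.75)² / 164.75 = 0.0641
  sepia-eyed dumpy-winged: (153 − 164.75)² / 164.75 = 0.8380
χ² = 0.0307 + 0.2371 + 0.0641 + 0.8380 = 1.1699 ≈ 1.170

1.170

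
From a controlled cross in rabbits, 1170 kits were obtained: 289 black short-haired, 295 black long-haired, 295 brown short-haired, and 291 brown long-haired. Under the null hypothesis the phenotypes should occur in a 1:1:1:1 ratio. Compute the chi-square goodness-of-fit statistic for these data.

Under the 1:1:1:1 hypothesis (Σ ratio = 4, N = 1170):
  black short-haired: 1170 × 1/4 = 292.5
  black long-haired: 1170 × 1/4 = 292.5
  brown short-haired: 1170 × 1/4 = 292.5
  brown long-haired: 1170 × 1/4 = 292.5
χ² = Σ (O − E)² / E
  black short-haired: (289 − 292.5)² / 292.5 = 0.0419
  black long-haired: (295 − 292.5)² / 292.5 = 0.0214
  brown short-haired: (295 − 292.5)² / 292.5 = 0.0214
  brown long-haired: (291 − 292.5)² / 292.5 = 0.0077
χ² = 0.0419 + 0.0214 + 0.0214 + 0.0077 = 0.0924 ≈ 0.092

0.092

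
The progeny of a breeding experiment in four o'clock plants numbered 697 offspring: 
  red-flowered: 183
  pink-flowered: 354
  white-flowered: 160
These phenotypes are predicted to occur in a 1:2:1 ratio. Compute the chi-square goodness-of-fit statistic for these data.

Total ratio parts = 4. Expected numbers out of 697:
  red-flowered: 697 × 1/4 = 174.25
  pink-flowered: 697 × 2/4 = 348.5
  white-flowered: 697 × 1/4 = 174.25
χ² = Σ (O − E)² / E
  red-flowered: (183 − 174.25)² / 174.25 = 0.4394
  pink-flowered: (354 − 348.5)² / 348.5 = 0.0868
  white-flowered: (160 − 174.25)² / 174.25 = 1.1654
χ² = 0.4394 + 0.0868 + 1.1654 = 1.6916 ≈ 1.692

1.692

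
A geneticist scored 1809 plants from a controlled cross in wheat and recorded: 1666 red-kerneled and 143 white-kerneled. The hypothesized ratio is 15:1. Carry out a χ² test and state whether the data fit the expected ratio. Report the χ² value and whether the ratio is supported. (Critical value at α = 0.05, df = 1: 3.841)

8.456; not consistent

The 15:1 ratio has 16 parts, so with N = 1809 the expected counts are:
  red-kerneled: 1809 × 15/16 = 1695.9375
  white-kerneled: 1809 × 1/16 = 113.0625
χ² = Σ (O − E)² / E
  red-kerneled: (1666 − 1695.9375)² / 1695.9375 = 0.5285
  white-kerneled: (143 − 113.0625)² / 113.0625 = 7.9271
χ² = 0.5285 + 7.9271 = 8.4556 ≈ 8.456
Degrees of freedom = 2 − 1 = 1; critical value at α = 0.05 is 3.841.
Since 8.456 > 3.841, we reject the null hypothesis — the data do not fit the 15:1 ratio.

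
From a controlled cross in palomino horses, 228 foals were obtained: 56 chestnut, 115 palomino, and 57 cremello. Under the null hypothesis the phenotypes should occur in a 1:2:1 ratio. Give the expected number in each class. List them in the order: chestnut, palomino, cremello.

57, 114, 57

Expected counts for N = 228 under a 1:2:1 ratio (total parts = 4):
  chestnut: 228 × 1/4 = 57
  palomino: 228 × 2/4 = 114
  cremello: 228 × 1/4 = 57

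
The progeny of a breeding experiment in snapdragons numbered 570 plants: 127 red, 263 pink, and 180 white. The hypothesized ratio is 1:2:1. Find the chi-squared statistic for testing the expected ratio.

13.253

Expected counts for N = 570 under a 1:2:1 ratio (total parts = 4):
  red: 570 × 1/4 = 142.5
  pink: 570 × 2/4 = 285
  white: 570 × 1/4 = 142.5
χ² = Σ (O − E)² / E
  red: (127 − 142.5)² / 142.5 = 1.6860
  pink: (263 − 285)² / 285 = 1.6982
  white: (180 − 142.5)² / 142.5 = 9.8684
χ² = 1.6860 + 1.6982 + 9.8684 = 13.2526 ≈ 13.253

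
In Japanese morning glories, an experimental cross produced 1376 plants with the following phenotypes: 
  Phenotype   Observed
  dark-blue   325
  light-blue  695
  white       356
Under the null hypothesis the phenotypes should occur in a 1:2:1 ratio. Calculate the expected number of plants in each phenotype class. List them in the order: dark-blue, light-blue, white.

344, 688, 344

The 1:2:1 ratio has 4 parts, so with N = 1376 the expected counts are:
  dark-blue: 1376 × 1/4 = 344
  light-blue: 1376 × 2/4 = 688
  white: 1376 × 1/4 = 344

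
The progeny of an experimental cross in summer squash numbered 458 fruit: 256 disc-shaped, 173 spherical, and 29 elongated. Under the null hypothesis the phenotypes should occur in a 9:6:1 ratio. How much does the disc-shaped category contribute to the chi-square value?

0.010

Under the 9:6:1 hypothesis (Σ ratio = 16, N = 458):
  disc-shaped: 458 × 9/16 = 257.625
  spherical: 458 × 6/16 = 171.75
  elongated: 458 × 1/16 = 28.625
Contribution of disc-shaped: (256 − 257.625)² / 257.625 = 0.0102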